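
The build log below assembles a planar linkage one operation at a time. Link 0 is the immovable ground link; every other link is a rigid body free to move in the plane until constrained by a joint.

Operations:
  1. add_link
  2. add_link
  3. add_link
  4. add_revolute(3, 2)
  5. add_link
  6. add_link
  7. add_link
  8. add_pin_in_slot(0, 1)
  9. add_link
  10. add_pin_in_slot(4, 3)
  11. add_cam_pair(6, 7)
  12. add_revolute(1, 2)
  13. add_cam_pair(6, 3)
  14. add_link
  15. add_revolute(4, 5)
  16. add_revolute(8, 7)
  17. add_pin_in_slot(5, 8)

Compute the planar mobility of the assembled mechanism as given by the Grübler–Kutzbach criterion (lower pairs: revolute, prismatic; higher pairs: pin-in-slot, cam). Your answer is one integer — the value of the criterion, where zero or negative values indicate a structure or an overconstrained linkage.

M = 11

ground; <1,0,0>
#1 <2,0,0>
#2 <3,0,0>
#3 <4,0,0>
R:3↔2 J1 <4,1,0>
#4 <5,1,0>
#5 <6,1,0>
#6 <7,1,0>
PS:0↔1 J2 <7,1,1>
#7 <8,1,1>
PS:4↔3 J2 <8,1,2>
C:6↔7 J2 <8,1,3>
R:1↔2 J1 <8,2,3>
C:6↔3 J2 <8,2,4>
#8 <9,2,4>
R:4↔5 J1 <9,3,4>
R:8↔7 J1 <9,4,4>
PS:5↔8 J2 <9,4,5>
3×8 − 2×4 − 1×5 = 11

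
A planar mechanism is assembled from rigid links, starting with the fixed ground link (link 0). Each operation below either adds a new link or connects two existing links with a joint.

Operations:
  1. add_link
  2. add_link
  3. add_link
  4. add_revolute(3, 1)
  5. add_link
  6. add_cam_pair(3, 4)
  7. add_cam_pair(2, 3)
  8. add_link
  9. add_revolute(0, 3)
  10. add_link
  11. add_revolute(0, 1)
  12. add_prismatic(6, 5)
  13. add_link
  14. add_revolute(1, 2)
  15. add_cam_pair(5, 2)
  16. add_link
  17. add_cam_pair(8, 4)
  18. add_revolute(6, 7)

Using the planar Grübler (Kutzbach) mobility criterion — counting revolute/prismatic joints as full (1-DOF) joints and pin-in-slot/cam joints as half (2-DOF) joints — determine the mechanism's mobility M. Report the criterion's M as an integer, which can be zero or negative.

[1;0;0] (link 0 is ground)
L+ [2;0;0]
L+ [3;0;0]
L+ [4;0;0]
R(3,1)∈J1 [4;1;0]
L+ [5;1;0]
C(3,4)∈J2 [5;1;1]
C(2,3)∈J2 [5;1;2]
L+ [6;1;2]
R(0,3)∈J1 [6;2;2]
L+ [7;2;2]
R(0,1)∈J1 [7;3;2]
P(6,5)∈J1 [7;4;2]
L+ [8;4;2]
R(1,2)∈J1 [8;5;2]
C(5,2)∈J2 [8;5;3]
L+ [9;5;3]
C(8,4)∈J2 [9;5;4]
R(6,7)∈J1 [9;6;4]
mobility = 24 − 12 − 4 = 8

M = 8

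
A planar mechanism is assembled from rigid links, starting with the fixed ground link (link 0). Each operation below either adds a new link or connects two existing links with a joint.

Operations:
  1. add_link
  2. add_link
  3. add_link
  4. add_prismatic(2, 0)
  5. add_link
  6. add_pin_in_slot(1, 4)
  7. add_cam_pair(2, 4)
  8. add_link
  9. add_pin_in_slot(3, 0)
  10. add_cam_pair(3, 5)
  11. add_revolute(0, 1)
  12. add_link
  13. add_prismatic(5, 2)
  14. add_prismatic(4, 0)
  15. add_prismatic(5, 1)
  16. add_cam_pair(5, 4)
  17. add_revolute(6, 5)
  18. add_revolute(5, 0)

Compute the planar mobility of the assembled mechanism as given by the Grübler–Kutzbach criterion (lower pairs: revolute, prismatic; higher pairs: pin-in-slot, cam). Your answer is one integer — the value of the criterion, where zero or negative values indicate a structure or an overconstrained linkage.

M = -1

ground; <1,0,0>
#1 <2,0,0>
#2 <3,0,0>
#3 <4,0,0>
P:2↔0 J1 <4,1,0>
#4 <5,1,0>
PS:1↔4 J2 <5,1,1>
C:2↔4 J2 <5,1,2>
#5 <6,1,2>
PS:3↔0 J2 <6,1,3>
C:3↔5 J2 <6,1,4>
R:0↔1 J1 <6,2,4>
#6 <7,2,4>
P:5↔2 J1 <7,3,4>
P:4↔0 J1 <7,4,4>
P:5↔1 J1 <7,5,4>
C:5↔4 J2 <7,5,5>
R:6↔5 J1 <7,6,5>
R:5↔0 J1 <7,7,5>
3×6 − 2×7 − 1×5 = -1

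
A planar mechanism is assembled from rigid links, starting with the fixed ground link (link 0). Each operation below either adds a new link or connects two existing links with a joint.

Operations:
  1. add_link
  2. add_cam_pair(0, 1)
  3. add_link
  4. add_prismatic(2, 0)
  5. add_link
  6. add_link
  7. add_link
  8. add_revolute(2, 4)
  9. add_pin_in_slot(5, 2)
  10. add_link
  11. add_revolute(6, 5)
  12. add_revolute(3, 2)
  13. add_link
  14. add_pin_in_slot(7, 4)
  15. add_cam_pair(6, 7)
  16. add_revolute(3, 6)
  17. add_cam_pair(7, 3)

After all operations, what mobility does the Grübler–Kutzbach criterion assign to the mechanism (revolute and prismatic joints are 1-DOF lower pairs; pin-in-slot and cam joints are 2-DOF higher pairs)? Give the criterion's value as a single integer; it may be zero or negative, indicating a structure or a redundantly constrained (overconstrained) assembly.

[1;0;0] (link 0 is ground)
L+ [2;0;0]
C(0,1)∈J2 [2;0;1]
L+ [3;0;1]
P(2,0)∈J1 [3;1;1]
L+ [4;1;1]
L+ [5;1;1]
L+ [6;1;1]
R(2,4)∈J1 [6;2;1]
PS(5,2)∈J2 [6;2;2]
L+ [7;2;2]
R(6,5)∈J1 [7;3;2]
R(3,2)∈J1 [7;4;2]
L+ [8;4;2]
PS(7,4)∈J2 [8;4;3]
C(6,7)∈J2 [8;4;4]
R(3,6)∈J1 [8;5;4]
C(7,3)∈J2 [8;5;5]
mobility = 21 − 10 − 5 = 6

M = 6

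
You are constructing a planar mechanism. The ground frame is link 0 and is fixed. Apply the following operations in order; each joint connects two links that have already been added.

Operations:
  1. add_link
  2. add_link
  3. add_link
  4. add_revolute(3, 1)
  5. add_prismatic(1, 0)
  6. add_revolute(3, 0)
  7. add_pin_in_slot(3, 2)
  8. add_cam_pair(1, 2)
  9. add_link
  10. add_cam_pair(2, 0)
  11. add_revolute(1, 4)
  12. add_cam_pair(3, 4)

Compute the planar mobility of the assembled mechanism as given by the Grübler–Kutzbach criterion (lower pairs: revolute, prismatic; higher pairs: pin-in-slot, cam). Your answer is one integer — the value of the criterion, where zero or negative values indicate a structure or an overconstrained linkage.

M = 0

(L,J1,J2)=(1,0,0); link0 fixed
link1: (2,0,0)
link2: (3,0,0)
link3: (4,0,0)
R 3-1 [J1]: (4,1,0)
P 1-0 [J1]: (4,2,0)
R 3-0 [J1]: (4,3,0)
PS 3-2 [J2]: (4,3,1)
C 1-2 [J2]: (4,3,2)
link4: (5,3,2)
C 2-0 [J2]: (5,3,3)
R 1-4 [J1]: (5,4,3)
C 3-4 [J2]: (5,4,4)
Grübler: 3·4 − 2·4 − 4 = 0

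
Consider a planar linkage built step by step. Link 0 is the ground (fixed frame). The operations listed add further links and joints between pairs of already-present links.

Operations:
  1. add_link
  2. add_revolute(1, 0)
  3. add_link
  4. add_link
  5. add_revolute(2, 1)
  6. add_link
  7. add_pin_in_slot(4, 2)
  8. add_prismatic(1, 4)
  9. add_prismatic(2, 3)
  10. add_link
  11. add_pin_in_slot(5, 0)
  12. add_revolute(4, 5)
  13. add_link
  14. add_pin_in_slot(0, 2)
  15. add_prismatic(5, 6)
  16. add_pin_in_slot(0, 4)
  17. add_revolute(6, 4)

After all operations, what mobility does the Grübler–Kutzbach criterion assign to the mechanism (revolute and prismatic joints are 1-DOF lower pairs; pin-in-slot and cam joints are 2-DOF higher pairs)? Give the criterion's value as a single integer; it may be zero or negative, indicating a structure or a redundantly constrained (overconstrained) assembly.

M = 0

L=1 J1=0 J2=0
add link → L=2 J1=0 J2=0
R@1,0 dof=1 J1 → L=2 J1=1 J2=0
add link → L=3 J1=1 J2=0
add link → L=4 J1=1 J2=0
R@2,1 dof=1 J1 → L=4 J1=2 J2=0
add link → L=5 J1=2 J2=0
PS@4,2 dof=2 J2 → L=5 J1=2 J2=1
P@1,4 dof=1 J1 → L=5 J1=3 J2=1
P@2,3 dof=1 J1 → L=5 J1=4 J2=1
add link → L=6 J1=4 J2=1
PS@5,0 dof=2 J2 → L=6 J1=4 J2=2
R@4,5 dof=1 J1 → L=6 J1=5 J2=2
add link → L=7 J1=5 J2=2
PS@0,2 dof=2 J2 → L=7 J1=5 J2=3
P@5,6 dof=1 J1 → L=7 J1=6 J2=3
PS@0,4 dof=2 J2 → L=7 J1=6 J2=4
R@6,4 dof=1 J1 → L=7 J1=7 J2=4
M=3(L−1)−2J1−J2=3·6−2·7−4=0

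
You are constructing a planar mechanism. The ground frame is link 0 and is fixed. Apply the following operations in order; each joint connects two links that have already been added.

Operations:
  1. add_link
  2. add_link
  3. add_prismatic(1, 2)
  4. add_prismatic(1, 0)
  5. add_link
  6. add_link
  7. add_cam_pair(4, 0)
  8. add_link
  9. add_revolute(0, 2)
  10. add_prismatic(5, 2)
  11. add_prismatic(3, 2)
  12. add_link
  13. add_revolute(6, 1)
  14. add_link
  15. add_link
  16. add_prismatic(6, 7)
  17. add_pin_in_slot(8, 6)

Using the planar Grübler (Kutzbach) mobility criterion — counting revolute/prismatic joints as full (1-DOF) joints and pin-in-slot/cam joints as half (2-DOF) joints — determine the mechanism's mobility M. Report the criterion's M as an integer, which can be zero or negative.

[1;0;0] (link 0 is ground)
L+ [2;0;0]
L+ [3;0;0]
P(1,2)∈J1 [3;1;0]
P(1,0)∈J1 [3;2;0]
L+ [4;2;0]
L+ [5;2;0]
C(4,0)∈J2 [5;2;1]
L+ [6;2;1]
R(0,2)∈J1 [6;3;1]
P(5,2)∈J1 [6;4;1]
P(3,2)∈J1 [6;5;1]
L+ [7;5;1]
R(6,1)∈J1 [7;6;1]
L+ [8;6;1]
L+ [9;6;1]
P(6,7)∈J1 [9;7;1]
PS(8,6)∈J2 [9;7;2]
mobility = 24 − 14 − 2 = 8

M = 8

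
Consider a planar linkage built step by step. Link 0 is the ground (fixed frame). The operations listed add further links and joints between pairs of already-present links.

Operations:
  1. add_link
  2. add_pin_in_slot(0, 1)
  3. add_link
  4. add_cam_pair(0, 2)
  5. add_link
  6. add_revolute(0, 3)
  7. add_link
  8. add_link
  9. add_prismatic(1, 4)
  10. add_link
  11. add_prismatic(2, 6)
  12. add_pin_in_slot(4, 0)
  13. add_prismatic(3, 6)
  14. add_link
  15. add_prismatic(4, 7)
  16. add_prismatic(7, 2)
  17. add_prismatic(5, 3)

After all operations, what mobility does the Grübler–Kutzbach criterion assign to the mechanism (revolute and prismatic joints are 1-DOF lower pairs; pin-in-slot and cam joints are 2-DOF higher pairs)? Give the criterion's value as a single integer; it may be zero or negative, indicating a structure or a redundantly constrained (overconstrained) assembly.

link 0 = ground. State L|J1|J2 = 1|0|0
+link1  2|0|0
PS(0,1) f=2→J2  2|0|1
+link2  3|0|1
C(0,2) f=2→J2  3|0|2
+link3  4|0|2
R(0,3) f=1→J1  4|1|2
+link4  5|1|2
+link5  6|1|2
P(1,4) f=1→J1  6|2|2
+link6  7|2|2
P(2,6) f=1→J1  7|3|2
PS(4,0) f=2→J2  7|3|3
P(3,6) f=1→J1  7|4|3
+link7  8|4|3
P(4,7) f=1→J1  8|5|3
P(7,2) f=1→J1  8|6|3
P(5,3) f=1→J1  8|7|3
M = 3(8−1)−2·7−3 = 21−14−3 = 4

M = 4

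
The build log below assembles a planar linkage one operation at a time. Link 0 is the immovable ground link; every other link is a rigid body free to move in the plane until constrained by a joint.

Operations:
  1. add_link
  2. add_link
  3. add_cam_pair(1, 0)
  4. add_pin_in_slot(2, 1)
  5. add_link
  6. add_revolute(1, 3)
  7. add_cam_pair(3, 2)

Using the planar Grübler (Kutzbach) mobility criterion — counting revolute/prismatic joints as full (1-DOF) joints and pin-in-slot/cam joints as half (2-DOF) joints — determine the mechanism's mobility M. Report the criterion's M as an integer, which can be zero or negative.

M = 4

[1;0;0] (link 0 is ground)
L+ [2;0;0]
L+ [3;0;0]
C(1,0)∈J2 [3;0;1]
PS(2,1)∈J2 [3;0;2]
L+ [4;0;2]
R(1,3)∈J1 [4;1;2]
C(3,2)∈J2 [4;1;3]
mobility = 9 − 2 − 3 = 4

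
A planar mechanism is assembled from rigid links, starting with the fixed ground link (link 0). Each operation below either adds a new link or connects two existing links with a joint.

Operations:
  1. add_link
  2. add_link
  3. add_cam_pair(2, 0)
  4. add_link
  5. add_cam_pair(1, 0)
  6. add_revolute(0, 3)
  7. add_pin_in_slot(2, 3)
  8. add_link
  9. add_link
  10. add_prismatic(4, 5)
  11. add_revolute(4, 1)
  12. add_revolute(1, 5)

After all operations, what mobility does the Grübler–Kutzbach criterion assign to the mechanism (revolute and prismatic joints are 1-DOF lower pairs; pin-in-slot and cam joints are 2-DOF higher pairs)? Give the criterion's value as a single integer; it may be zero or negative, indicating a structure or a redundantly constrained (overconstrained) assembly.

L=1 J1=0 J2=0
add link → L=2 J1=0 J2=0
add link → L=3 J1=0 J2=0
C@2,0 dof=2 J2 → L=3 J1=0 J2=1
add link → L=4 J1=0 J2=1
C@1,0 dof=2 J2 → L=4 J1=0 J2=2
R@0,3 dof=1 J1 → L=4 J1=1 J2=2
PS@2,3 dof=2 J2 → L=4 J1=1 J2=3
add link → L=5 J1=1 J2=3
add link → L=6 J1=1 J2=3
P@4,5 dof=1 J1 → L=6 J1=2 J2=3
R@4,1 dof=1 J1 → L=6 J1=3 J2=3
R@1,5 dof=1 J1 → L=6 J1=4 J2=3
M=3(L−1)−2J1−J2=3·5−2·4−3=4

M = 4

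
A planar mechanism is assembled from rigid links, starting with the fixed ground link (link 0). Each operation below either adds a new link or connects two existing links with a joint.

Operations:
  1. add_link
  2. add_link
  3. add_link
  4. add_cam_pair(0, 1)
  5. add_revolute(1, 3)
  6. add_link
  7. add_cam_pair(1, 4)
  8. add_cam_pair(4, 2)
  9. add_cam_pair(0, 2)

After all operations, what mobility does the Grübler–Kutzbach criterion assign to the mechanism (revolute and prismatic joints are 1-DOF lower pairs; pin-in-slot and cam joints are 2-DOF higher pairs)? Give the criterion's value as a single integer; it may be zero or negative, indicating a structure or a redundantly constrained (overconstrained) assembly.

ground; <1,0,0>
#1 <2,0,0>
#2 <3,0,0>
#3 <4,0,0>
C:0↔1 J2 <4,0,1>
R:1↔3 J1 <4,1,1>
#4 <5,1,1>
C:1↔4 J2 <5,1,2>
C:4↔2 J2 <5,1,3>
C:0↔2 J2 <5,1,4>
3×4 − 2×1 − 1×4 = 6

M = 6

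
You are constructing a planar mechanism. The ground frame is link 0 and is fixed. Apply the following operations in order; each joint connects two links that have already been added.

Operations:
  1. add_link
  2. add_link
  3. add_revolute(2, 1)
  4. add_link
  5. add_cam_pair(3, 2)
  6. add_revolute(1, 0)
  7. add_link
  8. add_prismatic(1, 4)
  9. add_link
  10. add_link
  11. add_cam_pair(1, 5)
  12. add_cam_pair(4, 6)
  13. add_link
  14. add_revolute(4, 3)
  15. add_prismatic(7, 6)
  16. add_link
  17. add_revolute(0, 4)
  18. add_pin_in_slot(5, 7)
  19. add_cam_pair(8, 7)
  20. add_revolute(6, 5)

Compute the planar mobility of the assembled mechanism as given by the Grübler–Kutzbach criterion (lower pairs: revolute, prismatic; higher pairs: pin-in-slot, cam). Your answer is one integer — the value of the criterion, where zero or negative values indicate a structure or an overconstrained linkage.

link 0 = ground. State L|J1|J2 = 1|0|0
+link1  2|0|0
+link2  3|0|0
R(2,1) f=1→J1  3|1|0
+link3  4|1|0
C(3,2) f=2→J2  4|1|1
R(1,0) f=1→J1  4|2|1
+link4  5|2|1
P(1,4) f=1→J1  5|3|1
+link5  6|3|1
+link6  7|3|1
C(1,5) f=2→J2  7|3|2
C(4,6) f=2→J2  7|3|3
+link7  8|3|3
R(4,3) f=1→J1  8|4|3
P(7,6) f=1→J1  8|5|3
+link8  9|5|3
R(0,4) f=1→J1  9|6|3
PS(5,7) f=2→J2  9|6|4
C(8,7) f=2→J2  9|6|5
R(6,5) f=1→J1  9|7|5
M = 3(9−1)−2·7−5 = 24−14−5 = 5

M = 5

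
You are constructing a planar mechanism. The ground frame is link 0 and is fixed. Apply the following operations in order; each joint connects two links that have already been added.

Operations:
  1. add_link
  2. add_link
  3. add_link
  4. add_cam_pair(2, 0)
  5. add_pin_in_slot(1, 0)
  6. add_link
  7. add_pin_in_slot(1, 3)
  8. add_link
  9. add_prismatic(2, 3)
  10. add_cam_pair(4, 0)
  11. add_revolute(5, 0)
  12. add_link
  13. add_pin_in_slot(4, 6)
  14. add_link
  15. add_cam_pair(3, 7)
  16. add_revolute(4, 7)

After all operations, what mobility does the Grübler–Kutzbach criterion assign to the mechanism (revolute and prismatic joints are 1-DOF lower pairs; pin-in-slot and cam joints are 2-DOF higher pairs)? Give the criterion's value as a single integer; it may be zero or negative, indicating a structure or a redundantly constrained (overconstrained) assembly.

link 0 = ground. State L|J1|J2 = 1|0|0
+link1  2|0|0
+link2  3|0|0
+link3  4|0|0
C(2,0) f=2→J2  4|0|1
PS(1,0) f=2→J2  4|0|2
+link4  5|0|2
PS(1,3) f=2→J2  5|0|3
+link5  6|0|3
P(2,3) f=1→J1  6|1|3
C(4,0) f=2→J2  6|1|4
R(5,0) f=1→J1  6|2|4
+link6  7|2|4
PS(4,6) f=2→J2  7|2|5
+link7  8|2|5
C(3,7) f=2→J2  8|2|6
R(4,7) f=1→J1  8|3|6
M = 3(8−1)−2·3−6 = 21−6−6 = 9

M = 9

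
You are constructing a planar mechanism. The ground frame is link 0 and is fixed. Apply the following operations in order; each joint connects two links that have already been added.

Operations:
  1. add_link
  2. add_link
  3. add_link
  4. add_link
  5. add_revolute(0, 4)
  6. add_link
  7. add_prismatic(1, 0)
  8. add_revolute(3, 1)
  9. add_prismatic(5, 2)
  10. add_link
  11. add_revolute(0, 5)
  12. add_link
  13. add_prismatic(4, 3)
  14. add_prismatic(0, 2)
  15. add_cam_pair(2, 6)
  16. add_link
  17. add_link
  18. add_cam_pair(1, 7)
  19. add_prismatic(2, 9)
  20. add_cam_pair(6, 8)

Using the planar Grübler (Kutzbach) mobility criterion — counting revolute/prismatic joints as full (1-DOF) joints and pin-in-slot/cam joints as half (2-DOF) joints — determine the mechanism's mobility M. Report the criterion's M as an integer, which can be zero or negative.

M = 8

[1;0;0] (link 0 is ground)
L+ [2;0;0]
L+ [3;0;0]
L+ [4;0;0]
L+ [5;0;0]
R(0,4)∈J1 [5;1;0]
L+ [6;1;0]
P(1,0)∈J1 [6;2;0]
R(3,1)∈J1 [6;3;0]
P(5,2)∈J1 [6;4;0]
L+ [7;4;0]
R(0,5)∈J1 [7;5;0]
L+ [8;5;0]
P(4,3)∈J1 [8;6;0]
P(0,2)∈J1 [8;7;0]
C(2,6)∈J2 [8;7;1]
L+ [9;7;1]
L+ [10;7;1]
C(1,7)∈J2 [10;7;2]
P(2,9)∈J1 [10;8;2]
C(6,8)∈J2 [10;8;3]
mobility = 27 − 16 − 3 = 8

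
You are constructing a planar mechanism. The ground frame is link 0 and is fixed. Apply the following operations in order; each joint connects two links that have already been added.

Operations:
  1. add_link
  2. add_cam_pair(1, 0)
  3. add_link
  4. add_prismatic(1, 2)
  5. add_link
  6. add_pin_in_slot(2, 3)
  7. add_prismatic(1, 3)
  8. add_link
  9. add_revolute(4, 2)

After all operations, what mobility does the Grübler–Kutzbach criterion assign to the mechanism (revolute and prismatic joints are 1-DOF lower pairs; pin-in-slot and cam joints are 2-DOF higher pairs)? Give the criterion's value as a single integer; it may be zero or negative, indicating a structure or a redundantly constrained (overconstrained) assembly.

ground; <1,0,0>
#1 <2,0,0>
C:1↔0 J2 <2,0,1>
#2 <3,0,1>
P:1↔2 J1 <3,1,1>
#3 <4,1,1>
PS:2↔3 J2 <4,1,2>
P:1↔3 J1 <4,2,2>
#4 <5,2,2>
R:4↔2 J1 <5,3,2>
3×4 − 2×3 − 1×2 = 4

M = 4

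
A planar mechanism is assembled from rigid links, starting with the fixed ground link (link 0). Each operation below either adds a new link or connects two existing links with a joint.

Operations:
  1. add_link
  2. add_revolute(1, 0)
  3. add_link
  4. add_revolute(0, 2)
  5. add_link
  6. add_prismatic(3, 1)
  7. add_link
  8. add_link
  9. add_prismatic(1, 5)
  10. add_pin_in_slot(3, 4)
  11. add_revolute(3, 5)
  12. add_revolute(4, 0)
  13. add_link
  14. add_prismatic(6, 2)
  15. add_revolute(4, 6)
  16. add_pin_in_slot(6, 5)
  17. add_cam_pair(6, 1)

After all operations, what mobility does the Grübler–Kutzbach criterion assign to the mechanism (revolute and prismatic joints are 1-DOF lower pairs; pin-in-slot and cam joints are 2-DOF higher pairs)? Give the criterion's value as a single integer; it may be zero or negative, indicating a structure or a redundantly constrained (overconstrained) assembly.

M = -1

[1;0;0] (link 0 is ground)
L+ [2;0;0]
R(1,0)∈J1 [2;1;0]
L+ [3;1;0]
R(0,2)∈J1 [3;2;0]
L+ [4;2;0]
P(3,1)∈J1 [4;3;0]
L+ [5;3;0]
L+ [6;3;0]
P(1,5)∈J1 [6;4;0]
PS(3,4)∈J2 [6;4;1]
R(3,5)∈J1 [6;5;1]
R(4,0)∈J1 [6;6;1]
L+ [7;6;1]
P(6,2)∈J1 [7;7;1]
R(4,6)∈J1 [7;8;1]
PS(6,5)∈J2 [7;8;2]
C(6,1)∈J2 [7;8;3]
mobility = 18 − 16 − 3 = -1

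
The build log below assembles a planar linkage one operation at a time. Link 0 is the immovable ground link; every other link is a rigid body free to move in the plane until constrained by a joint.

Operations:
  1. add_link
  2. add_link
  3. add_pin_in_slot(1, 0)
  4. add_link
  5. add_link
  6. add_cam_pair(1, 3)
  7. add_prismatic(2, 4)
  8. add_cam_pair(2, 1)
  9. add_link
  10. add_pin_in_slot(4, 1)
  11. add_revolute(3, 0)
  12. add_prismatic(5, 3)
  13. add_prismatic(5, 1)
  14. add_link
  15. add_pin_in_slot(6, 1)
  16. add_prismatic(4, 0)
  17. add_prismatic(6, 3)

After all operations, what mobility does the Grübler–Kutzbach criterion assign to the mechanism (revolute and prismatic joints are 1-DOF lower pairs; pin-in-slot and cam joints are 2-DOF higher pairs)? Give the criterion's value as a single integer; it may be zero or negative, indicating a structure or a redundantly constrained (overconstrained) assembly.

M = 1

[1;0;0] (link 0 is ground)
L+ [2;0;0]
L+ [3;0;0]
PS(1,0)∈J2 [3;0;1]
L+ [4;0;1]
L+ [5;0;1]
C(1,3)∈J2 [5;0;2]
P(2,4)∈J1 [5;1;2]
C(2,1)∈J2 [5;1;3]
L+ [6;1;3]
PS(4,1)∈J2 [6;1;4]
R(3,0)∈J1 [6;2;4]
P(5,3)∈J1 [6;3;4]
P(5,1)∈J1 [6;4;4]
L+ [7;4;4]
PS(6,1)∈J2 [7;4;5]
P(4,0)∈J1 [7;5;5]
P(6,3)∈J1 [7;6;5]
mobility = 18 − 12 − 5 = 1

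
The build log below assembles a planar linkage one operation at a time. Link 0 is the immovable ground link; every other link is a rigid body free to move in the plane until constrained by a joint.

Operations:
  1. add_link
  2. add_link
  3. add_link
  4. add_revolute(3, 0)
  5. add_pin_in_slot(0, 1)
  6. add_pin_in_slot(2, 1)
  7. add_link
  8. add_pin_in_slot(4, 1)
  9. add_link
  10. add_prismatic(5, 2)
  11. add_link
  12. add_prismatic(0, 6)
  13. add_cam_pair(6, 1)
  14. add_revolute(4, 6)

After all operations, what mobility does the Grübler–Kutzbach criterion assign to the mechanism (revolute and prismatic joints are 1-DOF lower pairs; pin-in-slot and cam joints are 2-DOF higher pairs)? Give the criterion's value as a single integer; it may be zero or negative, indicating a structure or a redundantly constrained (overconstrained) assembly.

link 0 = ground. State L|J1|J2 = 1|0|0
+link1  2|0|0
+link2  3|0|0
+link3  4|0|0
R(3,0) f=1→J1  4|1|0
PS(0,1) f=2→J2  4|1|1
PS(2,1) f=2→J2  4|1|2
+link4  5|1|2
PS(4,1) f=2→J2  5|1|3
+link5  6|1|3
P(5,2) f=1→J1  6|2|3
+link6  7|2|3
P(0,6) f=1→J1  7|3|3
C(6,1) f=2→J2  7|3|4
R(4,6) f=1→J1  7|4|4
M = 3(7−1)−2·4−4 = 18−8−4 = 6

M = 6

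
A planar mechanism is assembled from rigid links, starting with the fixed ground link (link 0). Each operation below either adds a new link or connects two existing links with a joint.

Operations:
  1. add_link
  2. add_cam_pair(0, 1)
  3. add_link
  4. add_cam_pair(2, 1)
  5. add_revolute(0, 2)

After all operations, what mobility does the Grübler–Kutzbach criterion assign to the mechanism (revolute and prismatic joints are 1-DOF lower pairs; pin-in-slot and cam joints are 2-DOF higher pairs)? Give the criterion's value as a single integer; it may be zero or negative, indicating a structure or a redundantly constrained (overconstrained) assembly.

ground; <1,0,0>
#1 <2,0,0>
C:0↔1 J2 <2,0,1>
#2 <3,0,1>
C:2↔1 J2 <3,0,2>
R:0↔2 J1 <3,1,2>
3×2 − 2×1 − 1×2 = 2

M = 2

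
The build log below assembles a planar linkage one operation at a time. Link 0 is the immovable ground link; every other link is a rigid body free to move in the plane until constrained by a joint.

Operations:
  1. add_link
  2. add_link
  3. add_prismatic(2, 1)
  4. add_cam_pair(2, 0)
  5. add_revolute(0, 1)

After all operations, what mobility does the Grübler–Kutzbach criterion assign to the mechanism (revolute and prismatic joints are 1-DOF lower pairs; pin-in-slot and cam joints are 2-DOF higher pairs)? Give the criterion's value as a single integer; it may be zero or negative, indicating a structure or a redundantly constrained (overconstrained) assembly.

ground; <1,0,0>
#1 <2,0,0>
#2 <3,0,0>
P:2↔1 J1 <3,1,0>
C:2↔0 J2 <3,1,1>
R:0↔1 J1 <3,2,1>
3×2 − 2×2 − 1×1 = 1

M = 1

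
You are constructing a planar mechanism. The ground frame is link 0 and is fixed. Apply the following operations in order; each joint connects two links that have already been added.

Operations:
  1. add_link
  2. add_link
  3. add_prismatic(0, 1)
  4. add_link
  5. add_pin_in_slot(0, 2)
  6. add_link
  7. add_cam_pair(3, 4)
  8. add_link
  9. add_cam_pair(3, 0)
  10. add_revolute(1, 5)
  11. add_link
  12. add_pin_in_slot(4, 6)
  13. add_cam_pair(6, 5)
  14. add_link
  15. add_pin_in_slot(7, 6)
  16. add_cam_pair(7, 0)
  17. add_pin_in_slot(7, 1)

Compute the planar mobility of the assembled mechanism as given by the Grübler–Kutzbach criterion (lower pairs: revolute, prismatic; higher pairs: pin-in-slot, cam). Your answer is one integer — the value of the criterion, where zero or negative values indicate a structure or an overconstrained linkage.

L=1 J1=0 J2=0
add link → L=2 J1=0 J2=0
add link → L=3 J1=0 J2=0
P@0,1 dof=1 J1 → L=3 J1=1 J2=0
add link → L=4 J1=1 J2=0
PS@0,2 dof=2 J2 → L=4 J1=1 J2=1
add link → L=5 J1=1 J2=1
C@3,4 dof=2 J2 → L=5 J1=1 J2=2
add link → L=6 J1=1 J2=2
C@3,0 dof=2 J2 → L=6 J1=1 J2=3
R@1,5 dof=1 J1 → L=6 J1=2 J2=3
add link → L=7 J1=2 J2=3
PS@4,6 dof=2 J2 → L=7 J1=2 J2=4
C@6,5 dof=2 J2 → L=7 J1=2 J2=5
add link → L=8 J1=2 J2=5
PS@7,6 dof=2 J2 → L=8 J1=2 J2=6
C@7,0 dof=2 J2 → L=8 J1=2 J2=7
PS@7,1 dof=2 J2 → L=8 J1=2 J2=8
M=3(L−1)−2J1−J2=3·7−2·2−8=9

M = 9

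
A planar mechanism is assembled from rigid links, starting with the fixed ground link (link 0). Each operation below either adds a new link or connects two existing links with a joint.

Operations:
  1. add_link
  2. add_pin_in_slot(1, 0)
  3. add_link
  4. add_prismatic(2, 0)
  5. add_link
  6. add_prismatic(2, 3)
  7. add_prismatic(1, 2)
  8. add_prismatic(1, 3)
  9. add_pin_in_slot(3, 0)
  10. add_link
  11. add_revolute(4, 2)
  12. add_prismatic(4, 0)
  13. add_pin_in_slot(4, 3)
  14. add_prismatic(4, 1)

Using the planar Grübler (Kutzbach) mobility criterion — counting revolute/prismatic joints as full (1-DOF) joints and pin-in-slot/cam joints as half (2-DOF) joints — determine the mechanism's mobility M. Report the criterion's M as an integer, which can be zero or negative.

ground; <1,0,0>
#1 <2,0,0>
PS:1↔0 J2 <2,0,1>
#2 <3,0,1>
P:2↔0 J1 <3,1,1>
#3 <4,1,1>
P:2↔3 J1 <4,2,1>
P:1↔2 J1 <4,3,1>
P:1↔3 J1 <4,4,1>
PS:3↔0 J2 <4,4,2>
#4 <5,4,2>
R:4↔2 J1 <5,5,2>
P:4↔0 J1 <5,6,2>
PS:4↔3 J2 <5,6,3>
P:4↔1 J1 <5,7,3>
3×4 − 2×7 − 1×3 = -5

M = -5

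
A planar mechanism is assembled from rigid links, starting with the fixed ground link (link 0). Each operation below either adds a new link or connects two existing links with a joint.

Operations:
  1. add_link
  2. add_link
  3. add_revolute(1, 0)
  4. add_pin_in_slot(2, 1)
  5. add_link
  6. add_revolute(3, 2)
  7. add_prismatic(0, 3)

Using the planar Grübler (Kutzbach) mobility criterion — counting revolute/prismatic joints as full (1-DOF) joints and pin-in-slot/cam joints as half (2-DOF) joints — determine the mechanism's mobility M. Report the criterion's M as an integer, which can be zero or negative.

ground; <1,0,0>
#1 <2,0,0>
#2 <3,0,0>
R:1↔0 J1 <3,1,0>
PS:2↔1 J2 <3,1,1>
#3 <4,1,1>
R:3↔2 J1 <4,2,1>
P:0↔3 J1 <4,3,1>
3×3 − 2×3 − 1×1 = 2

M = 2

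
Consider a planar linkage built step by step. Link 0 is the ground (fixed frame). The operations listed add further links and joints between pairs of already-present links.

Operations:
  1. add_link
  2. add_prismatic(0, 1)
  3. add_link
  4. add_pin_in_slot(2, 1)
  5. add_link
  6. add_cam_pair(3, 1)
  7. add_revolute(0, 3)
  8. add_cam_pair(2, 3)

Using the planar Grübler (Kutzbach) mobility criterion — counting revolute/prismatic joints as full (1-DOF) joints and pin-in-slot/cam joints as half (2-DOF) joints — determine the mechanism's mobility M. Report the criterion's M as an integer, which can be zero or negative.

M = 2

[1;0;0] (link 0 is ground)
L+ [2;0;0]
P(0,1)∈J1 [2;1;0]
L+ [3;1;0]
PS(2,1)∈J2 [3;1;1]
L+ [4;1;1]
C(3,1)∈J2 [4;1;2]
R(0,3)∈J1 [4;2;2]
C(2,3)∈J2 [4;2;3]
mobility = 9 − 4 − 3 = 2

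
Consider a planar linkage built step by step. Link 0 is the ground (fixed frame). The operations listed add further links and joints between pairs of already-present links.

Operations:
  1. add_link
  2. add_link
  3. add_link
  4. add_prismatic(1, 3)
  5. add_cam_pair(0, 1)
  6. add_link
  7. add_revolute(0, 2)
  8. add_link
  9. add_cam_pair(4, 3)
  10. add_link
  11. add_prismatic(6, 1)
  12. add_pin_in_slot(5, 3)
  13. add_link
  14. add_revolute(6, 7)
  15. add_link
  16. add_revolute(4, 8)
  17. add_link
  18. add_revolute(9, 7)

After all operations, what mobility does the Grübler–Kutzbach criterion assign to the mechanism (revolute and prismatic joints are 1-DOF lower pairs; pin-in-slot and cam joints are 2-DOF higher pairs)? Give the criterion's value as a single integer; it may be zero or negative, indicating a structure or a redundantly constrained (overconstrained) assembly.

M = 12

(L,J1,J2)=(1,0,0); link0 fixed
link1: (2,0,0)
link2: (3,0,0)
link3: (4,0,0)
P 1-3 [J1]: (4,1,0)
C 0-1 [J2]: (4,1,1)
link4: (5,1,1)
R 0-2 [J1]: (5,2,1)
link5: (6,2,1)
C 4-3 [J2]: (6,2,2)
link6: (7,2,2)
P 6-1 [J1]: (7,3,2)
PS 5-3 [J2]: (7,3,3)
link7: (8,3,3)
R 6-7 [J1]: (8,4,3)
link8: (9,4,3)
R 4-8 [J1]: (9,5,3)
link9: (10,5,3)
R 9-7 [J1]: (10,6,3)
Grübler: 3·9 − 2·6 − 3 = 12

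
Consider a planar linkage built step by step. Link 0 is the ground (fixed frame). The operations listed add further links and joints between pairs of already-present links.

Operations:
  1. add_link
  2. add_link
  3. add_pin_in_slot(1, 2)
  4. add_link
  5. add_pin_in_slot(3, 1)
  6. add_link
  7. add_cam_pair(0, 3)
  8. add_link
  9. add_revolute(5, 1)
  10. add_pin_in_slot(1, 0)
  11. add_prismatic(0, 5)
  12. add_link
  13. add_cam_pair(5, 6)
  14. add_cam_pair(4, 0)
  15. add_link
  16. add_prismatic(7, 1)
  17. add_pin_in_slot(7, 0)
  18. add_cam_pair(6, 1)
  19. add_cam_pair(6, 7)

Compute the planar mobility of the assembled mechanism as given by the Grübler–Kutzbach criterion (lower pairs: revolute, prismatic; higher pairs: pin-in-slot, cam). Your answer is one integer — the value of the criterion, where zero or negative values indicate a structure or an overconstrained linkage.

ground; <1,0,0>
#1 <2,0,0>
#2 <3,0,0>
PS:1↔2 J2 <3,0,1>
#3 <4,0,1>
PS:3↔1 J2 <4,0,2>
#4 <5,0,2>
C:0↔3 J2 <5,0,3>
#5 <6,0,3>
R:5↔1 J1 <6,1,3>
PS:1↔0 J2 <6,1,4>
P:0↔5 J1 <6,2,4>
#6 <7,2,4>
C:5↔6 J2 <7,2,5>
C:4↔0 J2 <7,2,6>
#7 <8,2,6>
P:7↔1 J1 <8,3,6>
PS:7↔0 J2 <8,3,7>
C:6↔1 J2 <8,3,8>
C:6↔7 J2 <8,3,9>
3×7 − 2×3 − 1×9 = 6

M = 6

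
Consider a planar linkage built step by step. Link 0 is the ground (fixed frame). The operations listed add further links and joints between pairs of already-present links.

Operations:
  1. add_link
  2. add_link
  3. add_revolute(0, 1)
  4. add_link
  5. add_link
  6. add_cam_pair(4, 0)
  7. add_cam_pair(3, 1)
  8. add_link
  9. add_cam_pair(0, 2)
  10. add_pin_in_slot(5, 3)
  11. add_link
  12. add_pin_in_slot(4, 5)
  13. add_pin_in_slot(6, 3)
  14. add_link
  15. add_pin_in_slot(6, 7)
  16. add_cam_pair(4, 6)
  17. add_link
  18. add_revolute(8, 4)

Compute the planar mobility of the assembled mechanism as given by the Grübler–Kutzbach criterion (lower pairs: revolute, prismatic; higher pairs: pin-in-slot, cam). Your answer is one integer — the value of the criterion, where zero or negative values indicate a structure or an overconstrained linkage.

M = 12

link 0 = ground. State L|J1|J2 = 1|0|0
+link1  2|0|0
+link2  3|0|0
R(0,1) f=1→J1  3|1|0
+link3  4|1|0
+link4  5|1|0
C(4,0) f=2→J2  5|1|1
C(3,1) f=2→J2  5|1|2
+link5  6|1|2
C(0,2) f=2→J2  6|1|3
PS(5,3) f=2→J2  6|1|4
+link6  7|1|4
PS(4,5) f=2→J2  7|1|5
PS(6,3) f=2→J2  7|1|6
+link7  8|1|6
PS(6,7) f=2→J2  8|1|7
C(4,6) f=2→J2  8|1|8
+link8  9|1|8
R(8,4) f=1→J1  9|2|8
M = 3(9−1)−2·2−8 = 24−4−8 = 12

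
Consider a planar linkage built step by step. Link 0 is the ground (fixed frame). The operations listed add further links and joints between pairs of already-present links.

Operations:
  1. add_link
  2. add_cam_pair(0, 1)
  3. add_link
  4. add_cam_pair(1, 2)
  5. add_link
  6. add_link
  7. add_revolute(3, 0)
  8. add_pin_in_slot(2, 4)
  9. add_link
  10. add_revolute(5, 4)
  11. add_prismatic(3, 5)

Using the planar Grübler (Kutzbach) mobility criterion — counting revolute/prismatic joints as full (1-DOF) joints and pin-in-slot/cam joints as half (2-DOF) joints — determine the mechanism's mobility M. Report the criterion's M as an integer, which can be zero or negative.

ground; <1,0,0>
#1 <2,0,0>
C:0↔1 J2 <2,0,1>
#2 <3,0,1>
C:1↔2 J2 <3,0,2>
#3 <4,0,2>
#4 <5,0,2>
R:3↔0 J1 <5,1,2>
PS:2↔4 J2 <5,1,3>
#5 <6,1,3>
R:5↔4 J1 <6,2,3>
P:3↔5 J1 <6,3,3>
3×5 − 2×3 − 1×3 = 6

M = 6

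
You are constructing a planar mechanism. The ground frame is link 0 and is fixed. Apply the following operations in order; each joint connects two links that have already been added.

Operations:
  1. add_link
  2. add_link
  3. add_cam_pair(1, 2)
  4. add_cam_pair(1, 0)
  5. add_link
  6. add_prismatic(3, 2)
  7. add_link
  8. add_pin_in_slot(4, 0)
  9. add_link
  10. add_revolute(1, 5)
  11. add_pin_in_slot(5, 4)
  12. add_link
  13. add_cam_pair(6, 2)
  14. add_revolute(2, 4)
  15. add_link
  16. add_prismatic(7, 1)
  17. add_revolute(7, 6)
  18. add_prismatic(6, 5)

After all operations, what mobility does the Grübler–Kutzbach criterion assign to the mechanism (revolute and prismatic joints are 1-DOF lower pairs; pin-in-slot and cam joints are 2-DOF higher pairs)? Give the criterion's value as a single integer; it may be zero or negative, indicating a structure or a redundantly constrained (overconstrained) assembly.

link 0 = ground. State L|J1|J2 = 1|0|0
+link1  2|0|0
+link2  3|0|0
C(1,2) f=2→J2  3|0|1
C(1,0) f=2→J2  3|0|2
+link3  4|0|2
P(3,2) f=1→J1  4|1|2
+link4  5|1|2
PS(4,0) f=2→J2  5|1|3
+link5  6|1|3
R(1,5) f=1→J1  6|2|3
PS(5,4) f=2→J2  6|2|4
+link6  7|2|4
C(6,2) f=2→J2  7|2|5
R(2,4) f=1→J1  7|3|5
+link7  8|3|5
P(7,1) f=1→J1  8|4|5
R(7,6) f=1→J1  8|5|5
P(6,5) f=1→J1  8|6|5
M = 3(8−1)−2·6−5 = 21−12−5 = 4

M = 4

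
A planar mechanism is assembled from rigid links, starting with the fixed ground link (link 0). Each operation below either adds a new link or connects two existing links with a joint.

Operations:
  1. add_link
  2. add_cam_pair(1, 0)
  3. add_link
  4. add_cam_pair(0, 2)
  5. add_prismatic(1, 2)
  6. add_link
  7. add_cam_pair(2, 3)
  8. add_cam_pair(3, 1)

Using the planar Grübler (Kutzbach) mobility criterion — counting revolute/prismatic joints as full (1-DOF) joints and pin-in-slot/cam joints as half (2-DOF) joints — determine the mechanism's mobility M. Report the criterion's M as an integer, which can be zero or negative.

M = 3

(L,J1,J2)=(1,0,0); link0 fixed
link1: (2,0,0)
C 1-0 [J2]: (2,0,1)
link2: (3,0,1)
C 0-2 [J2]: (3,0,2)
P 1-2 [J1]: (3,1,2)
link3: (4,1,2)
C 2-3 [J2]: (4,1,3)
C 3-1 [J2]: (4,1,4)
Grübler: 3·3 − 2·1 − 4 = 3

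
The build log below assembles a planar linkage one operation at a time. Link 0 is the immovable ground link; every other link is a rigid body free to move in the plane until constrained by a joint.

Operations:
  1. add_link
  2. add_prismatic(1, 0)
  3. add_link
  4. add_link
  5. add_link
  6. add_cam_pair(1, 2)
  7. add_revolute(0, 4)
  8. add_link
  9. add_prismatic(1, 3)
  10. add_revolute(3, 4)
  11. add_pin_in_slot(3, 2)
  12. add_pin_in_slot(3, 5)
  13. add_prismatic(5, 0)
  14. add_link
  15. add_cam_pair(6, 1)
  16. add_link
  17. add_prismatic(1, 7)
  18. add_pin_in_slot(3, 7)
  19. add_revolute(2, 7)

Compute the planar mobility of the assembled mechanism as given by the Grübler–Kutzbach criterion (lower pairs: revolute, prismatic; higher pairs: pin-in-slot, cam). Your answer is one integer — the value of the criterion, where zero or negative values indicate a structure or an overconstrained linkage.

M = 2

[1;0;0] (link 0 is ground)
L+ [2;0;0]
P(1,0)∈J1 [2;1;0]
L+ [3;1;0]
L+ [4;1;0]
L+ [5;1;0]
C(1,2)∈J2 [5;1;1]
R(0,4)∈J1 [5;2;1]
L+ [6;2;1]
P(1,3)∈J1 [6;3;1]
R(3,4)∈J1 [6;4;1]
PS(3,2)∈J2 [6;4;2]
PS(3,5)∈J2 [6;4;3]
P(5,0)∈J1 [6;5;3]
L+ [7;5;3]
C(6,1)∈J2 [7;5;4]
L+ [8;5;4]
P(1,7)∈J1 [8;6;4]
PS(3,7)∈J2 [8;6;5]
R(2,7)∈J1 [8;7;5]
mobility = 21 − 14 − 5 = 2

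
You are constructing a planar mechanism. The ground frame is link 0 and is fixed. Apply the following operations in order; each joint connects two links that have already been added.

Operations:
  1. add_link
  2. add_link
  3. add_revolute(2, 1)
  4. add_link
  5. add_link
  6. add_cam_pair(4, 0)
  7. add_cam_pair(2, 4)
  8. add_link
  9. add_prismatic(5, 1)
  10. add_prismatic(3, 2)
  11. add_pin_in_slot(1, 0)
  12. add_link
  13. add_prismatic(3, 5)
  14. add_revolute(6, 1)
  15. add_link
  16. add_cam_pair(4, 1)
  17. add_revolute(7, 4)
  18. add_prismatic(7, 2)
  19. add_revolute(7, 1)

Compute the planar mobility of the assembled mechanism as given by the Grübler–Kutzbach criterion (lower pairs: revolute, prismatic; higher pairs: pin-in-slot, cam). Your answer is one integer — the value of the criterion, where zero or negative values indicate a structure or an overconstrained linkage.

link 0 = ground. State L|J1|J2 = 1|0|0
+link1  2|0|0
+link2  3|0|0
R(2,1) f=1→J1  3|1|0
+link3  4|1|0
+link4  5|1|0
C(4,0) f=2→J2  5|1|1
C(2,4) f=2→J2  5|1|2
+link5  6|1|2
P(5,1) f=1→J1  6|2|2
P(3,2) f=1→J1  6|3|2
PS(1,0) f=2→J2  6|3|3
+link6  7|3|3
P(3,5) f=1→J1  7|4|3
R(6,1) f=1→J1  7|5|3
+link7  8|5|3
C(4,1) f=2→J2  8|5|4
R(7,4) f=1→J1  8|6|4
P(7,2) f=1→J1  8|7|4
R(7,1) f=1→J1  8|8|4
M = 3(8−1)−2·8−4 = 21−16−4 = 1

M = 1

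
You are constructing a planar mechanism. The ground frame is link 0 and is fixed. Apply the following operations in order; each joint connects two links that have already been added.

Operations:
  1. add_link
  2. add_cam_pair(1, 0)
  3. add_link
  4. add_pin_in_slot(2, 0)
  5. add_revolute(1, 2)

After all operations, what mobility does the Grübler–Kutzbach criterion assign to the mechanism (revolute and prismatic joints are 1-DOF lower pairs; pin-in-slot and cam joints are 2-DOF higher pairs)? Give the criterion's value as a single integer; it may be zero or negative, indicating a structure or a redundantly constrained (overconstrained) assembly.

M = 2

(L,J1,J2)=(1,0,0); link0 fixed
link1: (2,0,0)
C 1-0 [J2]: (2,0,1)
link2: (3,0,1)
PS 2-0 [J2]: (3,0,2)
R 1-2 [J1]: (3,1,2)
Grübler: 3·2 − 2·1 − 2 = 2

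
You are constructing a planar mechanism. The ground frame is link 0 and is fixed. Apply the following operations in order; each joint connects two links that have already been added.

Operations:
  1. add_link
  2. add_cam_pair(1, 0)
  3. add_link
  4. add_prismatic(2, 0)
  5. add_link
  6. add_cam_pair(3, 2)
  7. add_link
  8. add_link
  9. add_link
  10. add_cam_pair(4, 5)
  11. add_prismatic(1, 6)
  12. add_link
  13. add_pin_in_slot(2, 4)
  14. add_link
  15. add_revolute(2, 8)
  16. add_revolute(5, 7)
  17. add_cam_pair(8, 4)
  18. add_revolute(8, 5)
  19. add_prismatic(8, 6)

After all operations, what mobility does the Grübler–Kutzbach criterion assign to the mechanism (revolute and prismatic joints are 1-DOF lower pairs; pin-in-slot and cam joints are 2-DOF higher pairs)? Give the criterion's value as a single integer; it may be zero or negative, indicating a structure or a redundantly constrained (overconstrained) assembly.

M = 7

link 0 = ground. State L|J1|J2 = 1|0|0
+link1  2|0|0
C(1,0) f=2→J2  2|0|1
+link2  3|0|1
P(2,0) f=1→J1  3|1|1
+link3  4|1|1
C(3,2) f=2→J2  4|1|2
+link4  5|1|2
+link5  6|1|2
+link6  7|1|2
C(4,5) f=2→J2  7|1|3
P(1,6) f=1→J1  7|2|3
+link7  8|2|3
PS(2,4) f=2→J2  8|2|4
+link8  9|2|4
R(2,8) f=1→J1  9|3|4
R(5,7) f=1→J1  9|4|4
C(8,4) f=2→J2  9|4|5
R(8,5) f=1→J1  9|5|5
P(8,6) f=1→J1  9|6|5
M = 3(9−1)−2·6−5 = 24−12−5 = 7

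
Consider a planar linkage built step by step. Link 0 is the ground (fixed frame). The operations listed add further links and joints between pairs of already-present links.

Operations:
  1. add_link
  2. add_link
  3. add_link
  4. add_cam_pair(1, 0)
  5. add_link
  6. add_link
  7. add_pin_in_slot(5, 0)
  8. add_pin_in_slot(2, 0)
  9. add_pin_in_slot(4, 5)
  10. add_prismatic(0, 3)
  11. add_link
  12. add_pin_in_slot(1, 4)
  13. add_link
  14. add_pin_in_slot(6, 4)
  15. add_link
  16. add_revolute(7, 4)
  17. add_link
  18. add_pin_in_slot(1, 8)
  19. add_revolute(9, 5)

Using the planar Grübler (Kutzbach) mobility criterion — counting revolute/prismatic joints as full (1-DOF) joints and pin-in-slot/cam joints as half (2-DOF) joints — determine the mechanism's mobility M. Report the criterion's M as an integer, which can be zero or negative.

L=1 J1=0 J2=0
add link → L=2 J1=0 J2=0
add link → L=3 J1=0 J2=0
add link → L=4 J1=0 J2=0
C@1,0 dof=2 J2 → L=4 J1=0 J2=1
add link → L=5 J1=0 J2=1
add link → L=6 J1=0 J2=1
PS@5,0 dof=2 J2 → L=6 J1=0 J2=2
PS@2,0 dof=2 J2 → L=6 J1=0 J2=3
PS@4,5 dof=2 J2 → L=6 J1=0 J2=4
P@0,3 dof=1 J1 → L=6 J1=1 J2=4
add link → L=7 J1=1 J2=4
PS@1,4 dof=2 J2 → L=7 J1=1 J2=5
add link → L=8 J1=1 J2=5
PS@6,4 dof=2 J2 → L=8 J1=1 J2=6
add link → L=9 J1=1 J2=6
R@7,4 dof=1 J1 → L=9 J1=2 J2=6
add link → L=10 J1=2 J2=6
PS@1,8 dof=2 J2 → L=10 J1=2 J2=7
R@9,5 dof=1 J1 → L=10 J1=3 J2=7
M=3(L−1)−2J1−J2=3·9−2·3−7=14

M = 14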